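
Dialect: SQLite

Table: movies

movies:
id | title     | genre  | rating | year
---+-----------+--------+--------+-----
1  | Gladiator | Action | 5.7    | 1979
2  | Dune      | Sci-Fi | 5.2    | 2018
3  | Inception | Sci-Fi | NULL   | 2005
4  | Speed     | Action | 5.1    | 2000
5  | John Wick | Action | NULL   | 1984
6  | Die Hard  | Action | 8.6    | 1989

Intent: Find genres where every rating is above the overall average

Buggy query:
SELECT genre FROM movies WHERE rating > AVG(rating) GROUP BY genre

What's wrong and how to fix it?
Bug: WHERE evaluates per row before aggregation, so AVG() is unavailable

Fix: Compute the overall average in a scalar subquery and compare each group's MIN against it in HAVING

Corrected query:
SELECT genre FROM movies GROUP BY genre HAVING MIN(rating) > (SELECT AVG(rating) FROM movies)

Result:
(no rows)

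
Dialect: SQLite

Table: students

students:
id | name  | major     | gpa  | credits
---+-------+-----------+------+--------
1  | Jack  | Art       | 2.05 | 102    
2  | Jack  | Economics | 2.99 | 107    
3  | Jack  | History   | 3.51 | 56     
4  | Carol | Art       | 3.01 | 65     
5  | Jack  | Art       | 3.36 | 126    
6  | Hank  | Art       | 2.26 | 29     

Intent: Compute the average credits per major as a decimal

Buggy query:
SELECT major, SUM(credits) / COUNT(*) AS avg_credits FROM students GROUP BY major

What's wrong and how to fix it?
Bug: Both operands are integers, so '/' performs integer division and truncates

Fix: Cast one side to REAL so the division keeps the fractional part

Corrected query:
SELECT major, SUM(credits) * 1.0 / COUNT(*) AS avg_credits FROM students GROUP BY major

Result:
major     | avg_credits
----------+------------
Art       | 80.5       
Economics | 107        
History   | 56         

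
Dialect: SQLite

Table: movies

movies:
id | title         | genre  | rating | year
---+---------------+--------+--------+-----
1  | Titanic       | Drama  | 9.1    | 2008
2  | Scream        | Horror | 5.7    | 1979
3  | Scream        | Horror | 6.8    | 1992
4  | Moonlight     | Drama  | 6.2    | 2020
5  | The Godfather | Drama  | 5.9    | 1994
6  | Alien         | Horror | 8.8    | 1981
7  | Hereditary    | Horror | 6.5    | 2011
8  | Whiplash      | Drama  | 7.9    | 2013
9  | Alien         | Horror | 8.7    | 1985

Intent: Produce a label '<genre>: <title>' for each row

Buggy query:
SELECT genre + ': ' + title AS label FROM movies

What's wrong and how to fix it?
Bug: SQLite uses || for string concatenation; + coerces text to numbers (yielding 0)

Fix: Use the || operator for string concatenation

Corrected query:
SELECT genre || ': ' || title AS label FROM movies

Result:
label               
--------------------
Drama: Titanic      
Horror: Scream      
Horror: Scream      
Drama: Moonlight    
Drama: The Godfather
Horror: Alien       
Horror: Hereditary  
Drama: Whiplash     
Horror: Alien       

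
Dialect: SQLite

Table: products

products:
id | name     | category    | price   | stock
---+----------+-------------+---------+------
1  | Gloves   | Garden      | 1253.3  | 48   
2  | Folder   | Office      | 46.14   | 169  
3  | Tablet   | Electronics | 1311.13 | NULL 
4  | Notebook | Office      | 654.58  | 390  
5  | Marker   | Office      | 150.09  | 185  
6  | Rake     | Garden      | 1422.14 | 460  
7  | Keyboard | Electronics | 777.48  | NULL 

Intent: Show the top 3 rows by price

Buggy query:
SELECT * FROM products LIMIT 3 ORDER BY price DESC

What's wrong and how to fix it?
Bug: LIMIT must come after ORDER BY

Fix: Swap the clauses: ORDER BY first, then LIMIT

Corrected query:
SELECT * FROM products ORDER BY price DESC LIMIT 3

Result:
id | name   | category    | price   | stock
---+--------+-------------+---------+------
6  | Rake   | Garden      | 1422.14 | 460  
3  | Tablet | Electronics | 1311.13 | NULL 
1  | Gloves | Garden      | 1253.3  | 48   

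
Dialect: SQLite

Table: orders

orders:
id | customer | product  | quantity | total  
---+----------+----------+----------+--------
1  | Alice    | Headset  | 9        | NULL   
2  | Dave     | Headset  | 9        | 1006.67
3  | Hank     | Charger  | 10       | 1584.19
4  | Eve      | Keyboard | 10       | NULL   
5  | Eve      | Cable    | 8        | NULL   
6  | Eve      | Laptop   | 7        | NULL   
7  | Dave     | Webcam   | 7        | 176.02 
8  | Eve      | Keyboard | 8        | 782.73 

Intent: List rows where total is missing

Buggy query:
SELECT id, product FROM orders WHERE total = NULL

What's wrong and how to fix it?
Bug: Comparing to NULL with '=' never matches; NULL = NULL is unknown, not true

Fix: Use IS NULL to test for NULL

Corrected query:
SELECT id, product FROM orders WHERE total IS NULL

Result:
id | product 
---+---------
1  | Headset 
4  | Keyboard
5  | Cable   
6  | Laptop  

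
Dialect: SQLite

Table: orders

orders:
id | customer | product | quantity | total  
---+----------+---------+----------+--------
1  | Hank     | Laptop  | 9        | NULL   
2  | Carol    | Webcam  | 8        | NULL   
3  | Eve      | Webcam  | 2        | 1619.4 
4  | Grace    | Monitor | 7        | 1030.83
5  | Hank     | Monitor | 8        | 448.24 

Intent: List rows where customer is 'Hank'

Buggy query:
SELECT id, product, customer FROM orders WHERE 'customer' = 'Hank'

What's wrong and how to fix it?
Bug: 'customer' in single quotes is a string literal, not the column; the comparison is literal-vs-literal and never true

Fix: Reference the column as customer without single quotes

Corrected query:
SELECT id, product, customer FROM orders WHERE customer = 'Hank'

Result:
id | product | customer
---+---------+---------
1  | Laptop  | Hank    
5  | Monitor | Hank    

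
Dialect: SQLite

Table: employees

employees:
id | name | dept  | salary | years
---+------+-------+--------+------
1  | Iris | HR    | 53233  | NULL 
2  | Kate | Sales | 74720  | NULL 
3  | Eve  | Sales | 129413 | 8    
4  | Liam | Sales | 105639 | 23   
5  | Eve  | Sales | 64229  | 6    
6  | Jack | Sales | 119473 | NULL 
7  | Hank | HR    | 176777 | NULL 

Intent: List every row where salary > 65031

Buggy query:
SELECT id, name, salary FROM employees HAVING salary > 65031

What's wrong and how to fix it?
Bug: This is a non-aggregate query (no GROUP BY, no aggregates), so in SQLite the HAVING clause is invalid here; a row-level condition belongs in WHERE

Fix: Use WHERE for row-level filtering

Corrected query:
SELECT id, name, salary FROM employees WHERE salary > 65031

Result:
id | name | salary
---+------+-------
2  | Kate | 74720 
3  | Eve  | 129413
4  | Liam | 105639
6  | Jack | 119473
7  | Hank | 176777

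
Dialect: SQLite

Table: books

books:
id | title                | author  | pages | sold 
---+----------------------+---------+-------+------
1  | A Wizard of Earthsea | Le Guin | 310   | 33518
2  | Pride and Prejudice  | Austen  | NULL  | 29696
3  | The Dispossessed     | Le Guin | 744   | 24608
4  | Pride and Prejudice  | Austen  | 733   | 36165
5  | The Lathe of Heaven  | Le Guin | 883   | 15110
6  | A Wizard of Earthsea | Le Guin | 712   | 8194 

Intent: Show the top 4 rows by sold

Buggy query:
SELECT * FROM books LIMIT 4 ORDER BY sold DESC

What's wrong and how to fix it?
Bug: ORDER BY cannot follow LIMIT; LIMIT is the final clause

Fix: Swap the clauses: ORDER BY first, then LIMIT

Corrected query:
SELECT * FROM books ORDER BY sold DESC LIMIT 4

Result:
id | title                | author  | pages | sold 
---+----------------------+---------+-------+------
4  | Pride and Prejudice  | Austen  | 733   | 36165
1  | A Wizard of Earthsea | Le Guin | 310   | 33518
2  | Pride and Prejudice  | Austen  | NULL  | 29696
3  | The Dispossessed     | Le Guin | 744   | 24608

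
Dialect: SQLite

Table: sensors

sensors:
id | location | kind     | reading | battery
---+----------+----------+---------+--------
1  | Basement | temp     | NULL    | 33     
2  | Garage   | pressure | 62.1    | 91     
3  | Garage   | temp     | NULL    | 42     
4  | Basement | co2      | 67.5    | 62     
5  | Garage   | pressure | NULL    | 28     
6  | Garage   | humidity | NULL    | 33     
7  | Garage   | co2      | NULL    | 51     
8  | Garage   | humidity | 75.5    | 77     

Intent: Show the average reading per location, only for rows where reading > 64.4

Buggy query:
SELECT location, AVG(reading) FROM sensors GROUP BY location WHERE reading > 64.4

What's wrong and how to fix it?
Bug: Row-level WHERE must come before GROUP BY in the clause order

Fix: Move the WHERE clause before GROUP BY

Corrected query:
SELECT location, AVG(reading) FROM sensors WHERE reading > 64.4 GROUP BY location

Result:
location | AVG(reading)
---------+-------------
Basement | 67.5        
Garage   | 75.5        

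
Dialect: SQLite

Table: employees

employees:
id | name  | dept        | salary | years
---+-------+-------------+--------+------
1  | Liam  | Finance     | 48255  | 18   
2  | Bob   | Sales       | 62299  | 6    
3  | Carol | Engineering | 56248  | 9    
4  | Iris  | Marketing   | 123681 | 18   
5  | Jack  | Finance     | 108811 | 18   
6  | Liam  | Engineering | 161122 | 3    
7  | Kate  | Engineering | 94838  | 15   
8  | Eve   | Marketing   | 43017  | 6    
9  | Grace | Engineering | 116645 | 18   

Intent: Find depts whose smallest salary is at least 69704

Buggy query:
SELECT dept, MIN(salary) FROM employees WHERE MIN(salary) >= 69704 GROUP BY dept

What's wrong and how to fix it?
Bug: Aggregates like MIN are computed per group after WHERE runs

Fix: Use HAVING for the per-group MIN condition

Corrected query:
SELECT dept, MIN(salary) FROM employees GROUP BY dept HAVING MIN(salary) >= 69704

Result:
(no rows)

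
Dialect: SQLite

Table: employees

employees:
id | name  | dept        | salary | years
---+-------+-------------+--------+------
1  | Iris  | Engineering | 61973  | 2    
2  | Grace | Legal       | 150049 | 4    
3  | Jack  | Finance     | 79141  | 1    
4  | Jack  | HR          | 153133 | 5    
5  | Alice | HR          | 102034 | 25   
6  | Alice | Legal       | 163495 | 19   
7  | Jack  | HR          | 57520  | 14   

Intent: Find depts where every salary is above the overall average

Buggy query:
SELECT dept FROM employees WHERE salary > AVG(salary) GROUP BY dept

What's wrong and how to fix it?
Bug: AVG() is an aggregate; it can't sit directly in WHERE

Fix: Compute the overall average in a scalar subquery and compare each group's MIN against it in HAVING

Corrected query:
SELECT dept FROM employees GROUP BY dept HAVING MIN(salary) > (SELECT AVG(salary) FROM employees)

Result:
dept 
-----
Legal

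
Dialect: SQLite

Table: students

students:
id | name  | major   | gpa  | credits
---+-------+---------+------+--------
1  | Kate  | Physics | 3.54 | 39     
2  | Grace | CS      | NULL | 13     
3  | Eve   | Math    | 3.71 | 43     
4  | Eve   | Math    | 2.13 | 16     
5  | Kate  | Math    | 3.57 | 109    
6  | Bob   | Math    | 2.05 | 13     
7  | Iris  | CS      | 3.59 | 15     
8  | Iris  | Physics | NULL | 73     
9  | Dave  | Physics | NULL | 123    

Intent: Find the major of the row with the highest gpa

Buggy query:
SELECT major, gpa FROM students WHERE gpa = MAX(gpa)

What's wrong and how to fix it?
Bug: WHERE is evaluated per row; an aggregate over the whole table isn't defined there

Fix: Wrap MAX in a scalar subquery so WHERE compares against a single value

Corrected query:
SELECT major, gpa FROM students WHERE gpa = (SELECT MAX(gpa) FROM students)

Result:
major | gpa 
------+-----
Math  | 3.71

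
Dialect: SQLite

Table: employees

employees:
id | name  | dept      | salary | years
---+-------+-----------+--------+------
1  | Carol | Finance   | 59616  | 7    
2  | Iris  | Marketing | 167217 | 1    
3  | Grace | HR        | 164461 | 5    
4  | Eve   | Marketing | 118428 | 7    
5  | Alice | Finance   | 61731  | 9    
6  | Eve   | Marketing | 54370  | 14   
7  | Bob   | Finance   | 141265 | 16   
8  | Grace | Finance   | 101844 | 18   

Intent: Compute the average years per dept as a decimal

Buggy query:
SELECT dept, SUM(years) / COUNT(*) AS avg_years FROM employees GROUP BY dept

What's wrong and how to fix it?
Bug: SUM(years) and COUNT(*) are both integers; the division truncates the fractional part

Fix: Cast one side to REAL so the division keeps the fractional part

Corrected query:
SELECT dept, SUM(years) * 1.0 / COUNT(*) AS avg_years FROM employees GROUP BY dept

Result:
dept      | avg_years
----------+----------
Finance   | 12.5     
HR        | 5        
Marketing | 7.333333 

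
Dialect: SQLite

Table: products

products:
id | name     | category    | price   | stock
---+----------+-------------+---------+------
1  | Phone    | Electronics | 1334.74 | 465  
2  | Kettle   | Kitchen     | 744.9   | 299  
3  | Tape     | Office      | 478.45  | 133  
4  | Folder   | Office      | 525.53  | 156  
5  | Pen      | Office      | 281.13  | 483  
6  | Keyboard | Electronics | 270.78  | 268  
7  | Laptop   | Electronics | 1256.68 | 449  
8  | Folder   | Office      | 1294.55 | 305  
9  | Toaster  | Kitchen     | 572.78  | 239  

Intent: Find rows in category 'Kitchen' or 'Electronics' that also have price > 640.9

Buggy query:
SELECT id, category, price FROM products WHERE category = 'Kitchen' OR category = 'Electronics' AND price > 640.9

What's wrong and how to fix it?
Bug: Without parentheses, AND is evaluated before OR, so the price filter only applies to the 'Electronics' branch

Fix: Group the OR with parentheses (or use IN), then AND the threshold

Corrected query:
SELECT id, category, price FROM products WHERE (category = 'Kitchen' OR category = 'Electronics') AND price > 640.9

Result:
id | category    | price  
---+-------------+--------
1  | Electronics | 1334.74
2  | Kitchen     | 744.9  
7  | Electronics | 1256.68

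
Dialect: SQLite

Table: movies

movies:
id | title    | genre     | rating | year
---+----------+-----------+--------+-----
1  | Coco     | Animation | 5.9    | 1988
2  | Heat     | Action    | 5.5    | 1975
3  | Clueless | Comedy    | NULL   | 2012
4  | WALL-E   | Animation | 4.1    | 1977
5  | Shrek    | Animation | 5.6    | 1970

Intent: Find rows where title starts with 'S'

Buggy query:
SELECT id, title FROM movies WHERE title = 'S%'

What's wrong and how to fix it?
Bug: '=' compares the literal string including the % character; pattern matching needs LIKE

Fix: Use LIKE for wildcard pattern matching

Corrected query:
SELECT id, title FROM movies WHERE title LIKE 'S%'

Result:
id | title
---+------
5  | Shrek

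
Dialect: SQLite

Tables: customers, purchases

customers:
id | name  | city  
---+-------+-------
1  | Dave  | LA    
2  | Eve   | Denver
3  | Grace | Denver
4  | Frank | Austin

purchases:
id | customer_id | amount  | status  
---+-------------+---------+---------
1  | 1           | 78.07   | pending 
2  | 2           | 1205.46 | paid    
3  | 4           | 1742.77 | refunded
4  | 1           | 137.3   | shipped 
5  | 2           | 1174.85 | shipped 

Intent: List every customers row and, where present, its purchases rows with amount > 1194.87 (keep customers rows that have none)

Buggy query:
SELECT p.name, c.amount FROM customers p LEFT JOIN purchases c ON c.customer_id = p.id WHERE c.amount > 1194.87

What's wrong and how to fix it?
Bug: A WHERE condition on the right-hand table after LEFT JOIN drops unmatched parents

Fix: Put 'c.amount > 1194.87' in the JOIN's ON clause instead of WHERE

Corrected query:
SELECT p.name, c.amount FROM customers p LEFT JOIN purchases c ON c.customer_id = p.id AND c.amount > 1194.87

Result:
name  | amount 
------+--------
Dave  | NULL   
Eve   | 1205.46
Grace | NULL   
Frank | 1742.77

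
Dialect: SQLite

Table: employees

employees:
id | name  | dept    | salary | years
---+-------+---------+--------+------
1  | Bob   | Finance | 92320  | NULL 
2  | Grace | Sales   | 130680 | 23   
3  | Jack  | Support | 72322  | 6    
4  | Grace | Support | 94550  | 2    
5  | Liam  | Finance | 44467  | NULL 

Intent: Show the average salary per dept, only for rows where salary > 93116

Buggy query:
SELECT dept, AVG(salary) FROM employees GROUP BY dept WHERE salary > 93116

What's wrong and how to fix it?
Bug: WHERE cannot follow GROUP BY

Fix: Move the WHERE clause before GROUP BY

Corrected query:
SELECT dept, AVG(salary) FROM employees WHERE salary > 93116 GROUP BY dept

Result:
dept    | AVG(salary)
--------+------------
Sales   | 130680     
Support | 94550      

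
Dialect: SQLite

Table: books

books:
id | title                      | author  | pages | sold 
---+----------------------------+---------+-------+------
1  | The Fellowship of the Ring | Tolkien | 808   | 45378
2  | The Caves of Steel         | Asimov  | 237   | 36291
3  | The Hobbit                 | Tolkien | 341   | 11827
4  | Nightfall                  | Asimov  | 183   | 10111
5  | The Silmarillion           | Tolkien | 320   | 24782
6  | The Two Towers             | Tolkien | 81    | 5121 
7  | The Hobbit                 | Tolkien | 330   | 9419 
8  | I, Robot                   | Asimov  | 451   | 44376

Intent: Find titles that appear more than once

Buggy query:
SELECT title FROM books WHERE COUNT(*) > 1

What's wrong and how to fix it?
Bug: COUNT(*) is an aggregate and cannot be used in WHERE

Fix: Group first, then use HAVING for the count condition

Corrected query:
SELECT title FROM books GROUP BY title HAVING COUNT(*) > 1

Result:
title     
----------
The Hobbit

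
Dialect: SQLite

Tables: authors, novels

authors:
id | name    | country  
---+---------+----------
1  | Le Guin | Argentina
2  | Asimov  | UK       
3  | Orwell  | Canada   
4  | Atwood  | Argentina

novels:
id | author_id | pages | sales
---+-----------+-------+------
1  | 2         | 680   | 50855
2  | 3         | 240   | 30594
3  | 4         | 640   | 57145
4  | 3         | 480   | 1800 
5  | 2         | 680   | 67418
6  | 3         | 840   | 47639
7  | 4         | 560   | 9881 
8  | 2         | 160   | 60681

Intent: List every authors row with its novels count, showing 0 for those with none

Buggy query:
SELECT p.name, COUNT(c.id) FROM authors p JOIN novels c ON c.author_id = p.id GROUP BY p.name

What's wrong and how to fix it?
Bug: An inner join excludes parents with zero children

Fix: Use LEFT JOIN so parents without children still appear (COUNT(c.id) gives 0)

Corrected query:
SELECT p.name, COUNT(c.id) FROM authors p LEFT JOIN novels c ON c.author_id = p.id GROUP BY p.name

Result:
name    | COUNT(c.id)
--------+------------
Asimov  | 3          
Atwood  | 2          
Le Guin | 0          
Orwell  | 3          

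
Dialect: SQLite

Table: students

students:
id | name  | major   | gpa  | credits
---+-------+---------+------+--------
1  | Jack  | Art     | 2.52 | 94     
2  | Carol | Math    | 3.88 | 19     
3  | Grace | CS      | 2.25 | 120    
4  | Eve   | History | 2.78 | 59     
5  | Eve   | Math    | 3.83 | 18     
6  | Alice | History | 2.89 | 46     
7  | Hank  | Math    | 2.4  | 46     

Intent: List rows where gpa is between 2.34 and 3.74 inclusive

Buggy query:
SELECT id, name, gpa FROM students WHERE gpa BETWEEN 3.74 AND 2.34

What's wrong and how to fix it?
Bug: The bounds are reversed; BETWEEN a AND b requires a <= b to match anything

Fix: Swap the bounds so the smaller value comes first

Corrected query:
SELECT id, name, gpa FROM students WHERE gpa BETWEEN 2.34 AND 3.74

Result:
id | name  | gpa 
---+-------+-----
1  | Jack  | 2.52
4  | Eve   | 2.78
6  | Alice | 2.89
7  | Hank  | 2.4 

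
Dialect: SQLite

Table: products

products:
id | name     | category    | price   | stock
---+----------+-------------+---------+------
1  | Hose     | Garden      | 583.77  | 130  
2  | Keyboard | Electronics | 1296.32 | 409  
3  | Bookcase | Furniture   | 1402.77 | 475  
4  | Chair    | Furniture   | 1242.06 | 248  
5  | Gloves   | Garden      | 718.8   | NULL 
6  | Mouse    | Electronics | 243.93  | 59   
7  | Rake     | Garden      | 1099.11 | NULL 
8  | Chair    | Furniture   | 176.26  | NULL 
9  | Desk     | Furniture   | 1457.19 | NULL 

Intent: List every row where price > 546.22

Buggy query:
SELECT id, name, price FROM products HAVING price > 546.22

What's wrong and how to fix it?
Bug: This is a non-aggregate query (no GROUP BY, no aggregates), so in SQLite the HAVING clause is invalid here; a row-level condition belongs in WHERE

Fix: Replace HAVING with WHERE since the condition applies to individual rows

Corrected query:
SELECT id, name, price FROM products WHERE price > 546.22

Result:
id | name     | price  
---+----------+--------
1  | Hose     | 583.77 
2  | Keyboard | 1296.32
3  | Bookcase | 1402.77
4  | Chair    | 1242.06
5  | Gloves   | 718.8  
7  | Rake     | 1099.11
9  | Desk     | 1457.19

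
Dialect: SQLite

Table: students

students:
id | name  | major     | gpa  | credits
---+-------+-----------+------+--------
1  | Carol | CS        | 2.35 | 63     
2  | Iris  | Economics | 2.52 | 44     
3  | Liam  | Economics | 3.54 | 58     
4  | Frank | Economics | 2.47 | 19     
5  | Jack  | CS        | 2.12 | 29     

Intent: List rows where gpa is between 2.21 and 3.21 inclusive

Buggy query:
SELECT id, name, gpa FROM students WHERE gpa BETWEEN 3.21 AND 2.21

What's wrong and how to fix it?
Bug: BETWEEN expects the lower bound first; with 3.21 AND 2.21 the range is empty

Fix: Write BETWEEN 2.21 AND 3.21

Corrected query:
SELECT id, name, gpa FROM students WHERE gpa BETWEEN 2.21 AND 3.21

Result:
id | name  | gpa 
---+-------+-----
1  | Carol | 2.35
2  | Iris  | 2.52
4  | Frank | 2.47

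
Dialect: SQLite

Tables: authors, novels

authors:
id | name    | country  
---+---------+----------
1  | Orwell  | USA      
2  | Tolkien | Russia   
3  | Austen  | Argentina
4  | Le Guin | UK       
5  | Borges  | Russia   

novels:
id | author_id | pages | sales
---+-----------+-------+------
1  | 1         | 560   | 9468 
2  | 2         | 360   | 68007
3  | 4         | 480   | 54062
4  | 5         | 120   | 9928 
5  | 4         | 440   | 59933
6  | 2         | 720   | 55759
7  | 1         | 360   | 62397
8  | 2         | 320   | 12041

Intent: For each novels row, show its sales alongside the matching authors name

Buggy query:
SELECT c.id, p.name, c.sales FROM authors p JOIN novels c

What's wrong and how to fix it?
Bug: Missing join condition: each novels row is matched to all authors rows instead of just its own

Fix: Specify the join condition linking the foreign key to the parent id

Corrected query:
SELECT c.id, p.name, c.sales FROM authors p JOIN novels c ON c.author_id = p.id

Result:
id | name    | sales
---+---------+------
1  | Orwell  | 9468 
2  | Tolkien | 68007
3  | Le Guin | 54062
4  | Borges  | 9928 
5  | Le Guin | 59933
6  | Tolkien | 55759
7  | Orwell  | 62397
8  | Tolkien | 12041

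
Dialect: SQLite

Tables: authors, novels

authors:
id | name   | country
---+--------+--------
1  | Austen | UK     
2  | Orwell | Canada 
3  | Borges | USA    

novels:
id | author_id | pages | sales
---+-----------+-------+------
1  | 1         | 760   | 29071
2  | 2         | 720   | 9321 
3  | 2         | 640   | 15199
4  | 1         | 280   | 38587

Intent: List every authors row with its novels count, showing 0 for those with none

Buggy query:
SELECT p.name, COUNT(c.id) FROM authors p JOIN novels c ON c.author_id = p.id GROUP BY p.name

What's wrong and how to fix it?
Bug: An inner join excludes parents with zero children

Fix: Switch to LEFT JOIN to retain unmatched parent rows

Corrected query:
SELECT p.name, COUNT(c.id) FROM authors p LEFT JOIN novels c ON c.author_id = p.id GROUP BY p.name

Result:
name   | COUNT(c.id)
-------+------------
Austen | 2          
Borges | 0          
Orwell | 2          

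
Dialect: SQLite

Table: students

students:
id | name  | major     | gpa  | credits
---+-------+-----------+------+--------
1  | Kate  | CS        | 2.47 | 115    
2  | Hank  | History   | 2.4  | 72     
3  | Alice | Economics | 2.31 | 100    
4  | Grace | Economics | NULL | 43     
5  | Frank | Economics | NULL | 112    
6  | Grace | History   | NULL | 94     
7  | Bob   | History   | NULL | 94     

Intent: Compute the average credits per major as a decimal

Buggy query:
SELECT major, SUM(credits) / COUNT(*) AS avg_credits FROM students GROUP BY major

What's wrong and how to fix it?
Bug: SUM(credits) and COUNT(*) are both integers; the division truncates the fractional part

Fix: Multiply by 1.0 (or CAST to REAL) to force floating-point division

Corrected query:
SELECT major, SUM(credits) * 1.0 / COUNT(*) AS avg_credits FROM students GROUP BY major

Result:
major     | avg_credits
----------+------------
CS        | 115        
Economics | 85         
History   | 86.666667  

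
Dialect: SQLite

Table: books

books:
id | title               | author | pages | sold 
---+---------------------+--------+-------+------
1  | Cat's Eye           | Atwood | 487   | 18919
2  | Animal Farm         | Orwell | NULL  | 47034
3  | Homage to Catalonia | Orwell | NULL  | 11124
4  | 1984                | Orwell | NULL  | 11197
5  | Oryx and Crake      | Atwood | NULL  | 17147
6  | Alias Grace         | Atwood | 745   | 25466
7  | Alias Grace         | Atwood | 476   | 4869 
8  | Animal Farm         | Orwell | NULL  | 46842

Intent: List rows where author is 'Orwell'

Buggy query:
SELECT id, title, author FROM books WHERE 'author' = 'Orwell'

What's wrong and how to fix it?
Bug: Single quotes denote string literals in SQL; the column name is being compared as a constant string

Fix: Reference the column as author without single quotes

Corrected query:
SELECT id, title, author FROM books WHERE author = 'Orwell'

Result:
id | title               | author
---+---------------------+-------
2  | Animal Farm         | Orwell
3  | Homage to Catalonia | Orwell
4  | 1984                | Orwell
8  | Animal Farm         | Orwell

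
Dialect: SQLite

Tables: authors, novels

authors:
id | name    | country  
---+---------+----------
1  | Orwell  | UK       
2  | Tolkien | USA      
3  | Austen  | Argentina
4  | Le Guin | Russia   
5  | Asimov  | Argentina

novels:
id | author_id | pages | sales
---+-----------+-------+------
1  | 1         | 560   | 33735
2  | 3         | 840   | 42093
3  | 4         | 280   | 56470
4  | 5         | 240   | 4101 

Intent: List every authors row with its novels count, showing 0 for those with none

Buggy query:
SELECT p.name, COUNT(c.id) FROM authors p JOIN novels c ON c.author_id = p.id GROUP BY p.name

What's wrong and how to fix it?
Bug: INNER JOIN drops authors rows that have no matching novels rows

Fix: Use LEFT JOIN so parents without children still appear (COUNT(c.id) gives 0)

Corrected query:
SELECT p.name, COUNT(c.id) FROM authors p LEFT JOIN novels c ON c.author_id = p.id GROUP BY p.name

Result:
name    | COUNT(c.id)
--------+------------
Asimov  | 1          
Austen  | 1          
Le Guin | 1          
Orwell  | 1          
Tolkien | 0          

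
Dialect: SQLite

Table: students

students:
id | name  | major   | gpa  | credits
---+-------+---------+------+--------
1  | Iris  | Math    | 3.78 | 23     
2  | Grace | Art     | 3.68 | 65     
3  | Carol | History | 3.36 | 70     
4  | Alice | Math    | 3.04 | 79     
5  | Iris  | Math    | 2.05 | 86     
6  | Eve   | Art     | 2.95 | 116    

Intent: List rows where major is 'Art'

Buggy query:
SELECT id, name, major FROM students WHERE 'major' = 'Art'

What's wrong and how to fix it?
Bug: 'major' in single quotes is a string literal, not the column; the comparison is literal-vs-literal and never true

Fix: Remove the quotes around the column name (or use double quotes for an identifier)

Corrected query:
SELECT id, name, major FROM students WHERE major = 'Art'

Result:
id | name  | major
---+-------+------
2  | Grace | Art  
6  | Eve   | Art  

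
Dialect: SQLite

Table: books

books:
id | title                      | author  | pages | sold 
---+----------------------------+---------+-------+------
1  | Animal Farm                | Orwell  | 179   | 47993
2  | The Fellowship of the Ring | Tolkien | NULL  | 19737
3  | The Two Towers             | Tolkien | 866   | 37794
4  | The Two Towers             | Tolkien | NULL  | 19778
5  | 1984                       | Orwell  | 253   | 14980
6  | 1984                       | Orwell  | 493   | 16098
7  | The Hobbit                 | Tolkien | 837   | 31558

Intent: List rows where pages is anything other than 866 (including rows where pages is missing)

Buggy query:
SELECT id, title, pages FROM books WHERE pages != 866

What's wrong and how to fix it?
Bug: 'pages != 866' is unknown when pages is NULL, so NULL rows are silently excluded

Fix: Handle NULL separately with IS NULL alongside the inequality

Corrected query:
SELECT id, title, pages FROM books WHERE pages != 866 OR pages IS NULL

Result:
id | title                      | pages
---+----------------------------+------
1  | Animal Farm                | 179  
2  | The Fellowship of the Ring | NULL 
4  | The Two Towers             | NULL 
5  | 1984                       | 253  
6  | 1984                       | 493  
7  | The Hobbit                 | 837  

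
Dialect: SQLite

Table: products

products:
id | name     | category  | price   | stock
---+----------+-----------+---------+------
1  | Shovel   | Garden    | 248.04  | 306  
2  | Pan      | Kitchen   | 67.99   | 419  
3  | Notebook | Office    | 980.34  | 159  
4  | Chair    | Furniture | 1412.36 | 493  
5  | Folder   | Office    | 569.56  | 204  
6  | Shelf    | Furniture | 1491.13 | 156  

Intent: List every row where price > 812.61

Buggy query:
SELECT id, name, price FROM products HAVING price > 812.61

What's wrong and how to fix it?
Bug: HAVING filters the output of aggregation, but this query has no GROUP BY and no aggregate functions, so SQLite rejects it (HAVING clause on a non-aggregate query); the condition here is per row

Fix: Use WHERE for row-level filtering

Corrected query:
SELECT id, name, price FROM products WHERE price > 812.61

Result:
id | name     | price  
---+----------+--------
3  | Notebook | 980.34 
4  | Chair    | 1412.36
6  | Shelf    | 1491.13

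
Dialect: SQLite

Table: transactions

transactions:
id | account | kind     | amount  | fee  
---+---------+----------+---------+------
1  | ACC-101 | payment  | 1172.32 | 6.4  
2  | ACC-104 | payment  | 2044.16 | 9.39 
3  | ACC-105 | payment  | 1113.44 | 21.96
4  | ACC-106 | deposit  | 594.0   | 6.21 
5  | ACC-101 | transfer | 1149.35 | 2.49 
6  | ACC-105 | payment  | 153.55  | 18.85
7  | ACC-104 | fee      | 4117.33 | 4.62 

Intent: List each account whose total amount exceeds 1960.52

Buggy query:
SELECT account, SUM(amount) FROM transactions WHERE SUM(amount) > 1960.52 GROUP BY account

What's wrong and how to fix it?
Bug: WHERE runs before GROUP BY, so aggregates aren't available there

Fix: Use HAVING (which filters groups after aggregation) instead of WHERE

Corrected query:
SELECT account, SUM(amount) FROM transactions GROUP BY account HAVING SUM(amount) > 1960.52

Result:
account | SUM(amount)
--------+------------
ACC-101 | 2321.67    
ACC-104 | 6161.49    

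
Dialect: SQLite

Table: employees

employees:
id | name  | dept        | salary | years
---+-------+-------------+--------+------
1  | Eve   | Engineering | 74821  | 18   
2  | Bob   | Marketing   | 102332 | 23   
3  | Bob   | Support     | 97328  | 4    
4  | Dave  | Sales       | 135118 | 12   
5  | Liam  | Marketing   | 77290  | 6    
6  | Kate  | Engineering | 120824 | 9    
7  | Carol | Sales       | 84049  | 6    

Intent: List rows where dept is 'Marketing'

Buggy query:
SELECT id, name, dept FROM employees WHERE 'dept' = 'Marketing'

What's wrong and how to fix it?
Bug: Single quotes denote string literals in SQL; the column name is being compared as a constant string

Fix: Remove the quotes around the column name (or use double quotes for an identifier)

Corrected query:
SELECT id, name, dept FROM employees WHERE dept = 'Marketing'

Result:
id | name | dept     
---+------+----------
2  | Bob  | Marketing
5  | Liam | Marketing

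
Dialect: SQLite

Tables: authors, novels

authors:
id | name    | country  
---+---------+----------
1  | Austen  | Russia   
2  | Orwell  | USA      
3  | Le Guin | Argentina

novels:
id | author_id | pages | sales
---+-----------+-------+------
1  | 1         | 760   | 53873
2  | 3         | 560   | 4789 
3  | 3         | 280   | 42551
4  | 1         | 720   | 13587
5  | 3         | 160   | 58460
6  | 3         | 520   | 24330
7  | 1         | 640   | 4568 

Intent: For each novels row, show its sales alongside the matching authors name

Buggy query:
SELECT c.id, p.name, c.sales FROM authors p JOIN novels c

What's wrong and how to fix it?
Bug: JOIN with no ON clause produces a cartesian product; every novels row pairs with every authors row

Fix: Specify the join condition linking the foreign key to the parent id

Corrected query:
SELECT c.id, p.name, c.sales FROM authors p JOIN novels c ON c.author_id = p.id

Result:
id | name    | sales
---+---------+------
1  | Austen  | 53873
2  | Le Guin | 4789 
3  | Le Guin | 42551
4  | Austen  | 13587
5  | Le Guin | 58460
6  | Le Guin | 24330
7  | Austen  | 4568 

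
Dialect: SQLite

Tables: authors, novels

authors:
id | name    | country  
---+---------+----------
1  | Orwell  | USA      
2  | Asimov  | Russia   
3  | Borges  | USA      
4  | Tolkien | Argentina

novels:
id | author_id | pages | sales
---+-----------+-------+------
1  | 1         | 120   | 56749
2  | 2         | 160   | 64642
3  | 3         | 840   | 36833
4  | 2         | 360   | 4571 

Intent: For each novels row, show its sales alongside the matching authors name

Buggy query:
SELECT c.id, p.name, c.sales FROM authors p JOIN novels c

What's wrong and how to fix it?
Bug: JOIN with no ON clause produces a cartesian product; every novels row pairs with every authors row

Fix: Add ON c.author_id = p.id to the JOIN

Corrected query:
SELECT c.id, p.name, c.sales FROM authors p JOIN novels c ON c.author_id = p.id

Result:
id | name   | sales
---+--------+------
1  | Orwell | 56749
2  | Asimov | 64642
3  | Borges | 36833
4  | Asimov | 4571 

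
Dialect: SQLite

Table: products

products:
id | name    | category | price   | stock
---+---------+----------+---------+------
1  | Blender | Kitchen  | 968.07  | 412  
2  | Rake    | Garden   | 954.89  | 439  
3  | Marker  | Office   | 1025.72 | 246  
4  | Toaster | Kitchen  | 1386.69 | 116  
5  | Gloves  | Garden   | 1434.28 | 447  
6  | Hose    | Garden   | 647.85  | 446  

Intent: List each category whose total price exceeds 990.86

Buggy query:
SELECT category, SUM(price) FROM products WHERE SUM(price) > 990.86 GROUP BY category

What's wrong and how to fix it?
Bug: WHERE runs before GROUP BY, so aggregates aren't available there

Fix: Use HAVING (which filters groups after aggregation) instead of WHERE

Corrected query:
SELECT category, SUM(price) FROM products GROUP BY category HAVING SUM(price) > 990.86

Result:
category | SUM(price)
---------+-----------
Garden   | 3037.02   
Kitchen  | 2354.76   
Office   | 1025.72   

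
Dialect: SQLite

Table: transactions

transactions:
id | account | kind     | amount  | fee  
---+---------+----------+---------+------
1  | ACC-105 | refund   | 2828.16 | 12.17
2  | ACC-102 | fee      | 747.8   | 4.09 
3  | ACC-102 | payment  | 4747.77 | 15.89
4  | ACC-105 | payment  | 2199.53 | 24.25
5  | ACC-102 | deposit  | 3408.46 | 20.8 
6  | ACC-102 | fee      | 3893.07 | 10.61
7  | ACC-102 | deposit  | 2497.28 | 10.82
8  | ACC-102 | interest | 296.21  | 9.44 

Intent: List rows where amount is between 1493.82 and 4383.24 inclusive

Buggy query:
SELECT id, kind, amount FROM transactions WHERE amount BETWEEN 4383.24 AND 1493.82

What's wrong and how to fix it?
Bug: BETWEEN expects the lower bound first; with 4383.24 AND 1493.82 the range is empty

Fix: Write BETWEEN 1493.82 AND 4383.24

Corrected query:
SELECT id, kind, amount FROM transactions WHERE amount BETWEEN 1493.82 AND 4383.24

Result:
id | kind    | amount 
---+---------+--------
1  | refund  | 2828.16
4  | payment | 2199.53
5  | deposit | 3408.46
6  | fee     | 3893.07
7  | deposit | 2497.28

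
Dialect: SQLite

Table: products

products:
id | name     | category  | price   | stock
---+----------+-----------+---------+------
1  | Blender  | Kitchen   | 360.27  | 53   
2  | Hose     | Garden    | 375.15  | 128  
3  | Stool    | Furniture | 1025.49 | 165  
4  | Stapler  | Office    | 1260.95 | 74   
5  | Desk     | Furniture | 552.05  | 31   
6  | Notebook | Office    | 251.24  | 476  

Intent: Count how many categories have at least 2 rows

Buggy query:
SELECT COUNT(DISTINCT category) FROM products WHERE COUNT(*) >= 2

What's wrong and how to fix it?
Bug: WHERE filters individual rows, not groups, so a group-level COUNT is invalid there

Fix: Use a subquery that GROUPs and filters with HAVING, then count its rows

Corrected query:
SELECT COUNT(*) FROM (SELECT category FROM products GROUP BY category HAVING COUNT(*) >= 2)

Result:
COUNT(*)
--------
2       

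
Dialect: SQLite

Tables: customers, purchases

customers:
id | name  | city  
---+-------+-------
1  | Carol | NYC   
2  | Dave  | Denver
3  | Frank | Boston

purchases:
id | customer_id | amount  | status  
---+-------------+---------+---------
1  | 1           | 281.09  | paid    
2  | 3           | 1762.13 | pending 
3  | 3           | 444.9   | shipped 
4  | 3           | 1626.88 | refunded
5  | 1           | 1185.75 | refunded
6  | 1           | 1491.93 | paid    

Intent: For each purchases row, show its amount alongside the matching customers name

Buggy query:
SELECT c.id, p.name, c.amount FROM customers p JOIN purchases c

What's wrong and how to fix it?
Bug: Missing join condition: each purchases row is matched to all customers rows instead of just its own

Fix: Specify the join condition linking the foreign key to the parent id

Corrected query:
SELECT c.id, p.name, c.amount FROM customers p JOIN purchases c ON c.customer_id = p.id

Result:
id | name  | amount 
---+-------+--------
1  | Carol | 281.09 
2  | Frank | 1762.13
3  | Frank | 444.9  
4  | Frank | 1626.88
5  | Carol | 1185.75
6  | Carol | 1491.93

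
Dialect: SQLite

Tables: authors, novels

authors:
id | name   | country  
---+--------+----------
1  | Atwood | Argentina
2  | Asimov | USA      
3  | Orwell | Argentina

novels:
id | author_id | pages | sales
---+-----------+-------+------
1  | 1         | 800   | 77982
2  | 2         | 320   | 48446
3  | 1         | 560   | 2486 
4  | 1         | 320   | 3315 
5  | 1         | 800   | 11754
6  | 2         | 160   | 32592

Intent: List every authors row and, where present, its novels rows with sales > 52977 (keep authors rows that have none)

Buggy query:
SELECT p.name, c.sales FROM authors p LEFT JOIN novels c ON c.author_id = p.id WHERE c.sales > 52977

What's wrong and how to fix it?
Bug: Filtering c.sales in WHERE discards the NULL rows produced by LEFT JOIN, turning it into an inner join

Fix: Move the right-table condition into the ON clause so unmatched parents are kept

Corrected query:
SELECT p.name, c.sales FROM authors p LEFT JOIN novels c ON c.author_id = p.id AND c.sales > 52977

Result:
name   | sales
-------+------
Atwood | 77982
Asimov | NULL 
Orwell | NULL 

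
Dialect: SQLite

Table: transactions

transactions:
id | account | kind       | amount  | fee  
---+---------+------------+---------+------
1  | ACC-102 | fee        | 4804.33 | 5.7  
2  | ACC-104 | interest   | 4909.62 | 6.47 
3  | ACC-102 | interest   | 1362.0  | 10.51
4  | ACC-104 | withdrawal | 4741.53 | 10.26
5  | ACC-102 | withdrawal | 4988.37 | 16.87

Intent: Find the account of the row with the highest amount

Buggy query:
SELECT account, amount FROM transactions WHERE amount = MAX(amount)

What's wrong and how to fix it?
Bug: WHERE is evaluated per row; an aggregate over the whole table isn't defined there

Fix: Wrap MAX in a scalar subquery so WHERE compares against a single value

Corrected query:
SELECT account, amount FROM transactions WHERE amount = (SELECT MAX(amount) FROM transactions)

Result:
account | amount 
--------+--------
ACC-102 | 4988.37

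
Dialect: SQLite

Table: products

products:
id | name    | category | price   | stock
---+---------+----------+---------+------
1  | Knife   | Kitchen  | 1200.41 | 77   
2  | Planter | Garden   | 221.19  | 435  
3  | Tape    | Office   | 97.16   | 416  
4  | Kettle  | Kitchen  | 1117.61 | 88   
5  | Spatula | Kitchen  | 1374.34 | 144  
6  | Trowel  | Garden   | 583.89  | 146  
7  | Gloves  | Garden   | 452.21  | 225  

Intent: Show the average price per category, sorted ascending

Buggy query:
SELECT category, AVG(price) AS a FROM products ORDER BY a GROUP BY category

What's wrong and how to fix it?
Bug: GROUP BY must precede ORDER BY

Fix: Reorder: SELECT … FROM … GROUP BY … ORDER BY …

Corrected query:
SELECT category, AVG(price) AS a FROM products GROUP BY category ORDER BY a

Result:
category | a          
---------+------------
Office   | 97.16      
Garden   | 419.096667 
Kitchen  | 1230.786667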